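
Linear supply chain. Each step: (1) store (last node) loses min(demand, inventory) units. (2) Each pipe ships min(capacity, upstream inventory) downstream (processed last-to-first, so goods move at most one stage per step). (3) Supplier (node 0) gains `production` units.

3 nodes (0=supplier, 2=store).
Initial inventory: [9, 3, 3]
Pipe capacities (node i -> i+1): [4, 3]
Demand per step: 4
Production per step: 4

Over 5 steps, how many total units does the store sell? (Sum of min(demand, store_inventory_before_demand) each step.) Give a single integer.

Answer: 15

Derivation:
Step 1: sold=3 (running total=3) -> [9 4 3]
Step 2: sold=3 (running total=6) -> [9 5 3]
Step 3: sold=3 (running total=9) -> [9 6 3]
Step 4: sold=3 (running total=12) -> [9 7 3]
Step 5: sold=3 (running total=15) -> [9 8 3]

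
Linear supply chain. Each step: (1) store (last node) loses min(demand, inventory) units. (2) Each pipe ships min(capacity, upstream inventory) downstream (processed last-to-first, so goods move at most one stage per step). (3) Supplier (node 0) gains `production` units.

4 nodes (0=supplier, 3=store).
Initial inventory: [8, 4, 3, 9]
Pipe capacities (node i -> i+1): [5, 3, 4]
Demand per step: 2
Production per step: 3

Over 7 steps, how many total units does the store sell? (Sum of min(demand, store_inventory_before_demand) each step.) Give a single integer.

Answer: 14

Derivation:
Step 1: sold=2 (running total=2) -> [6 6 3 10]
Step 2: sold=2 (running total=4) -> [4 8 3 11]
Step 3: sold=2 (running total=6) -> [3 9 3 12]
Step 4: sold=2 (running total=8) -> [3 9 3 13]
Step 5: sold=2 (running total=10) -> [3 9 3 14]
Step 6: sold=2 (running total=12) -> [3 9 3 15]
Step 7: sold=2 (running total=14) -> [3 9 3 16]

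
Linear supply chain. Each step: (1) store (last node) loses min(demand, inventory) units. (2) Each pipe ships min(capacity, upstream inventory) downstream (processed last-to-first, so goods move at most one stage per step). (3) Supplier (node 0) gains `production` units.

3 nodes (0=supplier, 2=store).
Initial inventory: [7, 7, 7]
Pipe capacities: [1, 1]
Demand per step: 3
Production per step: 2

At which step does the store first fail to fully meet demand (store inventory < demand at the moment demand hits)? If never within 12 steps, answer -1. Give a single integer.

Step 1: demand=3,sold=3 ship[1->2]=1 ship[0->1]=1 prod=2 -> [8 7 5]
Step 2: demand=3,sold=3 ship[1->2]=1 ship[0->1]=1 prod=2 -> [9 7 3]
Step 3: demand=3,sold=3 ship[1->2]=1 ship[0->1]=1 prod=2 -> [10 7 1]
Step 4: demand=3,sold=1 ship[1->2]=1 ship[0->1]=1 prod=2 -> [11 7 1]
Step 5: demand=3,sold=1 ship[1->2]=1 ship[0->1]=1 prod=2 -> [12 7 1]
Step 6: demand=3,sold=1 ship[1->2]=1 ship[0->1]=1 prod=2 -> [13 7 1]
Step 7: demand=3,sold=1 ship[1->2]=1 ship[0->1]=1 prod=2 -> [14 7 1]
Step 8: demand=3,sold=1 ship[1->2]=1 ship[0->1]=1 prod=2 -> [15 7 1]
Step 9: demand=3,sold=1 ship[1->2]=1 ship[0->1]=1 prod=2 -> [16 7 1]
Step 10: demand=3,sold=1 ship[1->2]=1 ship[0->1]=1 prod=2 -> [17 7 1]
Step 11: demand=3,sold=1 ship[1->2]=1 ship[0->1]=1 prod=2 -> [18 7 1]
Step 12: demand=3,sold=1 ship[1->2]=1 ship[0->1]=1 prod=2 -> [19 7 1]
First stockout at step 4

4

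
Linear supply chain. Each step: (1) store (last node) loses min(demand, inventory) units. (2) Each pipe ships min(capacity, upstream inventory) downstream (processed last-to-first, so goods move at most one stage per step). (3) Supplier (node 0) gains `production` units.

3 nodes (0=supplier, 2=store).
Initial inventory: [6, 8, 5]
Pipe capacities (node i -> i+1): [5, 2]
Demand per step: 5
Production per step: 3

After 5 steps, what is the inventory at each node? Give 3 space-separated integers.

Step 1: demand=5,sold=5 ship[1->2]=2 ship[0->1]=5 prod=3 -> inv=[4 11 2]
Step 2: demand=5,sold=2 ship[1->2]=2 ship[0->1]=4 prod=3 -> inv=[3 13 2]
Step 3: demand=5,sold=2 ship[1->2]=2 ship[0->1]=3 prod=3 -> inv=[3 14 2]
Step 4: demand=5,sold=2 ship[1->2]=2 ship[0->1]=3 prod=3 -> inv=[3 15 2]
Step 5: demand=5,sold=2 ship[1->2]=2 ship[0->1]=3 prod=3 -> inv=[3 16 2]

3 16 2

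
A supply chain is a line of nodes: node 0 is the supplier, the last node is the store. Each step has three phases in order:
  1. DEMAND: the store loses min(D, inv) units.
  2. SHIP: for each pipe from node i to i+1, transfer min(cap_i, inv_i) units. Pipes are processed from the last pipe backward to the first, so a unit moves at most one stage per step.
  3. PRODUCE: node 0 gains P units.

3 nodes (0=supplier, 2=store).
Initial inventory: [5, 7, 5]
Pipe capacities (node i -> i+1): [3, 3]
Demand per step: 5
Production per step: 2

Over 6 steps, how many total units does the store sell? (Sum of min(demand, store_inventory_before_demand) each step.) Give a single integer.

Answer: 20

Derivation:
Step 1: sold=5 (running total=5) -> [4 7 3]
Step 2: sold=3 (running total=8) -> [3 7 3]
Step 3: sold=3 (running total=11) -> [2 7 3]
Step 4: sold=3 (running total=14) -> [2 6 3]
Step 5: sold=3 (running total=17) -> [2 5 3]
Step 6: sold=3 (running total=20) -> [2 4 3]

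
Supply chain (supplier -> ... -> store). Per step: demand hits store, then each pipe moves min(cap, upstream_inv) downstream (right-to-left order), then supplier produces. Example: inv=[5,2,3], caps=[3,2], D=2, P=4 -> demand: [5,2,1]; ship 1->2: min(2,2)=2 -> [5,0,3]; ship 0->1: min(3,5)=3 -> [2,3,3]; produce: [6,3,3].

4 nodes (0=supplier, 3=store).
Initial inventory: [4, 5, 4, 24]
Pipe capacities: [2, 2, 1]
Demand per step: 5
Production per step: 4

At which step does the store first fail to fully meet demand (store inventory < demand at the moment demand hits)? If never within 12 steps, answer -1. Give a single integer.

Step 1: demand=5,sold=5 ship[2->3]=1 ship[1->2]=2 ship[0->1]=2 prod=4 -> [6 5 5 20]
Step 2: demand=5,sold=5 ship[2->3]=1 ship[1->2]=2 ship[0->1]=2 prod=4 -> [8 5 6 16]
Step 3: demand=5,sold=5 ship[2->3]=1 ship[1->2]=2 ship[0->1]=2 prod=4 -> [10 5 7 12]
Step 4: demand=5,sold=5 ship[2->3]=1 ship[1->2]=2 ship[0->1]=2 prod=4 -> [12 5 8 8]
Step 5: demand=5,sold=5 ship[2->3]=1 ship[1->2]=2 ship[0->1]=2 prod=4 -> [14 5 9 4]
Step 6: demand=5,sold=4 ship[2->3]=1 ship[1->2]=2 ship[0->1]=2 prod=4 -> [16 5 10 1]
Step 7: demand=5,sold=1 ship[2->3]=1 ship[1->2]=2 ship[0->1]=2 prod=4 -> [18 5 11 1]
Step 8: demand=5,sold=1 ship[2->3]=1 ship[1->2]=2 ship[0->1]=2 prod=4 -> [20 5 12 1]
Step 9: demand=5,sold=1 ship[2->3]=1 ship[1->2]=2 ship[0->1]=2 prod=4 -> [22 5 13 1]
Step 10: demand=5,sold=1 ship[2->3]=1 ship[1->2]=2 ship[0->1]=2 prod=4 -> [24 5 14 1]
Step 11: demand=5,sold=1 ship[2->3]=1 ship[1->2]=2 ship[0->1]=2 prod=4 -> [26 5 15 1]
Step 12: demand=5,sold=1 ship[2->3]=1 ship[1->2]=2 ship[0->1]=2 prod=4 -> [28 5 16 1]
First stockout at step 6

6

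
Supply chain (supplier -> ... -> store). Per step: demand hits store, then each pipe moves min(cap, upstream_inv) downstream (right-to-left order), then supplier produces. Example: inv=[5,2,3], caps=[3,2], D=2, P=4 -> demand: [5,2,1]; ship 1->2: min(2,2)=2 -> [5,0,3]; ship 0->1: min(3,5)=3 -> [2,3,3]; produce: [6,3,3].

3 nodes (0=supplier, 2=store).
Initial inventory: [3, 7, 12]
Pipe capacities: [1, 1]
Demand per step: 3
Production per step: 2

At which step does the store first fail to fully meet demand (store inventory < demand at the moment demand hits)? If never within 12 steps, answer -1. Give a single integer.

Step 1: demand=3,sold=3 ship[1->2]=1 ship[0->1]=1 prod=2 -> [4 7 10]
Step 2: demand=3,sold=3 ship[1->2]=1 ship[0->1]=1 prod=2 -> [5 7 8]
Step 3: demand=3,sold=3 ship[1->2]=1 ship[0->1]=1 prod=2 -> [6 7 6]
Step 4: demand=3,sold=3 ship[1->2]=1 ship[0->1]=1 prod=2 -> [7 7 4]
Step 5: demand=3,sold=3 ship[1->2]=1 ship[0->1]=1 prod=2 -> [8 7 2]
Step 6: demand=3,sold=2 ship[1->2]=1 ship[0->1]=1 prod=2 -> [9 7 1]
Step 7: demand=3,sold=1 ship[1->2]=1 ship[0->1]=1 prod=2 -> [10 7 1]
Step 8: demand=3,sold=1 ship[1->2]=1 ship[0->1]=1 prod=2 -> [11 7 1]
Step 9: demand=3,sold=1 ship[1->2]=1 ship[0->1]=1 prod=2 -> [12 7 1]
Step 10: demand=3,sold=1 ship[1->2]=1 ship[0->1]=1 prod=2 -> [13 7 1]
Step 11: demand=3,sold=1 ship[1->2]=1 ship[0->1]=1 prod=2 -> [14 7 1]
Step 12: demand=3,sold=1 ship[1->2]=1 ship[0->1]=1 prod=2 -> [15 7 1]
First stockout at step 6

6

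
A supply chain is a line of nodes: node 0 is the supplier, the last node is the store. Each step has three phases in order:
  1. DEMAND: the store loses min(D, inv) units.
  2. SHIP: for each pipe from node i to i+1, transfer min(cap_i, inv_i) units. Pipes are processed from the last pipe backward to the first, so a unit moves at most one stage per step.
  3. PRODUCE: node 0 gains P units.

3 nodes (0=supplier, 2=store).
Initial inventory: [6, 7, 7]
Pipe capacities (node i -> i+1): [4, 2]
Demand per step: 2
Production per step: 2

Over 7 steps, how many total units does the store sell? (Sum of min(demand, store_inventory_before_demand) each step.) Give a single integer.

Answer: 14

Derivation:
Step 1: sold=2 (running total=2) -> [4 9 7]
Step 2: sold=2 (running total=4) -> [2 11 7]
Step 3: sold=2 (running total=6) -> [2 11 7]
Step 4: sold=2 (running total=8) -> [2 11 7]
Step 5: sold=2 (running total=10) -> [2 11 7]
Step 6: sold=2 (running total=12) -> [2 11 7]
Step 7: sold=2 (running total=14) -> [2 11 7]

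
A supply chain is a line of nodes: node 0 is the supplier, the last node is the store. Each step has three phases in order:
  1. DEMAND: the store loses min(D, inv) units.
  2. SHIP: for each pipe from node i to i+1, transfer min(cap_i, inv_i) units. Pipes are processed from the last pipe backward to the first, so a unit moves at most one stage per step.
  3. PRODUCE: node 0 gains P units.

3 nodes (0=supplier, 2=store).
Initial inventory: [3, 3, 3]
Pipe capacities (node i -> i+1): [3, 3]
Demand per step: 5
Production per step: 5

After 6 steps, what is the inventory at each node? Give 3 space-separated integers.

Step 1: demand=5,sold=3 ship[1->2]=3 ship[0->1]=3 prod=5 -> inv=[5 3 3]
Step 2: demand=5,sold=3 ship[1->2]=3 ship[0->1]=3 prod=5 -> inv=[7 3 3]
Step 3: demand=5,sold=3 ship[1->2]=3 ship[0->1]=3 prod=5 -> inv=[9 3 3]
Step 4: demand=5,sold=3 ship[1->2]=3 ship[0->1]=3 prod=5 -> inv=[11 3 3]
Step 5: demand=5,sold=3 ship[1->2]=3 ship[0->1]=3 prod=5 -> inv=[13 3 3]
Step 6: demand=5,sold=3 ship[1->2]=3 ship[0->1]=3 prod=5 -> inv=[15 3 3]

15 3 3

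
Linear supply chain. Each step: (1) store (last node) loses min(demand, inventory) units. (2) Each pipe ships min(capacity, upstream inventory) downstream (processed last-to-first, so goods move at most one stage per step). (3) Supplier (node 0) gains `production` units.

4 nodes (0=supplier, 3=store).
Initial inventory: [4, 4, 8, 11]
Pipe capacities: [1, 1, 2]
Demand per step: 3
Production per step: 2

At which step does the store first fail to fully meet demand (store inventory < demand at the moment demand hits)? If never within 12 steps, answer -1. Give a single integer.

Step 1: demand=3,sold=3 ship[2->3]=2 ship[1->2]=1 ship[0->1]=1 prod=2 -> [5 4 7 10]
Step 2: demand=3,sold=3 ship[2->3]=2 ship[1->2]=1 ship[0->1]=1 prod=2 -> [6 4 6 9]
Step 3: demand=3,sold=3 ship[2->3]=2 ship[1->2]=1 ship[0->1]=1 prod=2 -> [7 4 5 8]
Step 4: demand=3,sold=3 ship[2->3]=2 ship[1->2]=1 ship[0->1]=1 prod=2 -> [8 4 4 7]
Step 5: demand=3,sold=3 ship[2->3]=2 ship[1->2]=1 ship[0->1]=1 prod=2 -> [9 4 3 6]
Step 6: demand=3,sold=3 ship[2->3]=2 ship[1->2]=1 ship[0->1]=1 prod=2 -> [10 4 2 5]
Step 7: demand=3,sold=3 ship[2->3]=2 ship[1->2]=1 ship[0->1]=1 prod=2 -> [11 4 1 4]
Step 8: demand=3,sold=3 ship[2->3]=1 ship[1->2]=1 ship[0->1]=1 prod=2 -> [12 4 1 2]
Step 9: demand=3,sold=2 ship[2->3]=1 ship[1->2]=1 ship[0->1]=1 prod=2 -> [13 4 1 1]
Step 10: demand=3,sold=1 ship[2->3]=1 ship[1->2]=1 ship[0->1]=1 prod=2 -> [14 4 1 1]
Step 11: demand=3,sold=1 ship[2->3]=1 ship[1->2]=1 ship[0->1]=1 prod=2 -> [15 4 1 1]
Step 12: demand=3,sold=1 ship[2->3]=1 ship[1->2]=1 ship[0->1]=1 prod=2 -> [16 4 1 1]
First stockout at step 9

9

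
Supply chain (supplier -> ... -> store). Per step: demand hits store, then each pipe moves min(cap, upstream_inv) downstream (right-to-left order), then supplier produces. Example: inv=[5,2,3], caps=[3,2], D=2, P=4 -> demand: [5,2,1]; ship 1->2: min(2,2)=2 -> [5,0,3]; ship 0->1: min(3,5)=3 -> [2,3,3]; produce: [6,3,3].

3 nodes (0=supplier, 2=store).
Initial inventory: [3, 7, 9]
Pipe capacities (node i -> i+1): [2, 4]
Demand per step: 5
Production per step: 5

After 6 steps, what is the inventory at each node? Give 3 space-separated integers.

Step 1: demand=5,sold=5 ship[1->2]=4 ship[0->1]=2 prod=5 -> inv=[6 5 8]
Step 2: demand=5,sold=5 ship[1->2]=4 ship[0->1]=2 prod=5 -> inv=[9 3 7]
Step 3: demand=5,sold=5 ship[1->2]=3 ship[0->1]=2 prod=5 -> inv=[12 2 5]
Step 4: demand=5,sold=5 ship[1->2]=2 ship[0->1]=2 prod=5 -> inv=[15 2 2]
Step 5: demand=5,sold=2 ship[1->2]=2 ship[0->1]=2 prod=5 -> inv=[18 2 2]
Step 6: demand=5,sold=2 ship[1->2]=2 ship[0->1]=2 prod=5 -> inv=[21 2 2]

21 2 2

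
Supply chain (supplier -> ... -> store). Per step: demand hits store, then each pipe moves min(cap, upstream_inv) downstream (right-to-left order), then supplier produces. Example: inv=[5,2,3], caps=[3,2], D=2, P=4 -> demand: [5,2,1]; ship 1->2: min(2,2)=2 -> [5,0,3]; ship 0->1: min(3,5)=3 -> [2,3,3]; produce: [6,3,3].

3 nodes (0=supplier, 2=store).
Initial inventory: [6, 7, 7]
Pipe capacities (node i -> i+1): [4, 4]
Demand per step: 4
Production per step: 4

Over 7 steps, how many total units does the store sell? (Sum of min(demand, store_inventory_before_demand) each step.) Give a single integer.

Answer: 28

Derivation:
Step 1: sold=4 (running total=4) -> [6 7 7]
Step 2: sold=4 (running total=8) -> [6 7 7]
Step 3: sold=4 (running total=12) -> [6 7 7]
Step 4: sold=4 (running total=16) -> [6 7 7]
Step 5: sold=4 (running total=20) -> [6 7 7]
Step 6: sold=4 (running total=24) -> [6 7 7]
Step 7: sold=4 (running total=28) -> [6 7 7]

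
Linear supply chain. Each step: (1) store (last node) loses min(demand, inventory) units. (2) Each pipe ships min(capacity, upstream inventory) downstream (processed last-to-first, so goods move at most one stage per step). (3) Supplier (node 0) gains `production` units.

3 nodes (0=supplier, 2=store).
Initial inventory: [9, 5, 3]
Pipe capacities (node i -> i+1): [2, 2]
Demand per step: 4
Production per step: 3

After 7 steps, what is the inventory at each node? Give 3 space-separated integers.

Step 1: demand=4,sold=3 ship[1->2]=2 ship[0->1]=2 prod=3 -> inv=[10 5 2]
Step 2: demand=4,sold=2 ship[1->2]=2 ship[0->1]=2 prod=3 -> inv=[11 5 2]
Step 3: demand=4,sold=2 ship[1->2]=2 ship[0->1]=2 prod=3 -> inv=[12 5 2]
Step 4: demand=4,sold=2 ship[1->2]=2 ship[0->1]=2 prod=3 -> inv=[13 5 2]
Step 5: demand=4,sold=2 ship[1->2]=2 ship[0->1]=2 prod=3 -> inv=[14 5 2]
Step 6: demand=4,sold=2 ship[1->2]=2 ship[0->1]=2 prod=3 -> inv=[15 5 2]
Step 7: demand=4,sold=2 ship[1->2]=2 ship[0->1]=2 prod=3 -> inv=[16 5 2]

16 5 2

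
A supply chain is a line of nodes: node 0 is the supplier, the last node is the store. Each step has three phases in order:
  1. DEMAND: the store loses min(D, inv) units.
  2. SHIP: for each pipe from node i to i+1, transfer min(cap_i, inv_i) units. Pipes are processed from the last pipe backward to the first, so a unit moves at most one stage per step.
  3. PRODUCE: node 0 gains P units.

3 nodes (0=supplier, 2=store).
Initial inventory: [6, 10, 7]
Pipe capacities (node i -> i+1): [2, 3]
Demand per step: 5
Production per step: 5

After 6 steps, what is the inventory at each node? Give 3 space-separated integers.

Step 1: demand=5,sold=5 ship[1->2]=3 ship[0->1]=2 prod=5 -> inv=[9 9 5]
Step 2: demand=5,sold=5 ship[1->2]=3 ship[0->1]=2 prod=5 -> inv=[12 8 3]
Step 3: demand=5,sold=3 ship[1->2]=3 ship[0->1]=2 prod=5 -> inv=[15 7 3]
Step 4: demand=5,sold=3 ship[1->2]=3 ship[0->1]=2 prod=5 -> inv=[18 6 3]
Step 5: demand=5,sold=3 ship[1->2]=3 ship[0->1]=2 prod=5 -> inv=[21 5 3]
Step 6: demand=5,sold=3 ship[1->2]=3 ship[0->1]=2 prod=5 -> inv=[24 4 3]

24 4 3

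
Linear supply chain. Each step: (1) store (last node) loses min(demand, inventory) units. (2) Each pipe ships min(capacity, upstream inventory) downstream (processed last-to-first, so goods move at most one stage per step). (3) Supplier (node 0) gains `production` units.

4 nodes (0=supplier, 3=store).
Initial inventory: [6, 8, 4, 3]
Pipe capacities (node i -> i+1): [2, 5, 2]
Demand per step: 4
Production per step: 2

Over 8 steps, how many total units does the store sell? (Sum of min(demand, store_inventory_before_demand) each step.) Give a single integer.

Answer: 17

Derivation:
Step 1: sold=3 (running total=3) -> [6 5 7 2]
Step 2: sold=2 (running total=5) -> [6 2 10 2]
Step 3: sold=2 (running total=7) -> [6 2 10 2]
Step 4: sold=2 (running total=9) -> [6 2 10 2]
Step 5: sold=2 (running total=11) -> [6 2 10 2]
Step 6: sold=2 (running total=13) -> [6 2 10 2]
Step 7: sold=2 (running total=15) -> [6 2 10 2]
Step 8: sold=2 (running total=17) -> [6 2 10 2]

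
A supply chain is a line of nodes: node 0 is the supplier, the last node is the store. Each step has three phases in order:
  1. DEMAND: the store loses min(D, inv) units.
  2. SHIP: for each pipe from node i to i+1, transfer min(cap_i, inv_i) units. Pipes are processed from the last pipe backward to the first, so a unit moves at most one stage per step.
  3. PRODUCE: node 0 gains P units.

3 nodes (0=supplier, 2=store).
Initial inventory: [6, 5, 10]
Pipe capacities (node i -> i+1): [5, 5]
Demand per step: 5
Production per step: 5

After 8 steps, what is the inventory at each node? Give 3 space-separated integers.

Step 1: demand=5,sold=5 ship[1->2]=5 ship[0->1]=5 prod=5 -> inv=[6 5 10]
Step 2: demand=5,sold=5 ship[1->2]=5 ship[0->1]=5 prod=5 -> inv=[6 5 10]
Step 3: demand=5,sold=5 ship[1->2]=5 ship[0->1]=5 prod=5 -> inv=[6 5 10]
Step 4: demand=5,sold=5 ship[1->2]=5 ship[0->1]=5 prod=5 -> inv=[6 5 10]
Step 5: demand=5,sold=5 ship[1->2]=5 ship[0->1]=5 prod=5 -> inv=[6 5 10]
Step 6: demand=5,sold=5 ship[1->2]=5 ship[0->1]=5 prod=5 -> inv=[6 5 10]
Step 7: demand=5,sold=5 ship[1->2]=5 ship[0->1]=5 prod=5 -> inv=[6 5 10]
Step 8: demand=5,sold=5 ship[1->2]=5 ship[0->1]=5 prod=5 -> inv=[6 5 10]

6 5 10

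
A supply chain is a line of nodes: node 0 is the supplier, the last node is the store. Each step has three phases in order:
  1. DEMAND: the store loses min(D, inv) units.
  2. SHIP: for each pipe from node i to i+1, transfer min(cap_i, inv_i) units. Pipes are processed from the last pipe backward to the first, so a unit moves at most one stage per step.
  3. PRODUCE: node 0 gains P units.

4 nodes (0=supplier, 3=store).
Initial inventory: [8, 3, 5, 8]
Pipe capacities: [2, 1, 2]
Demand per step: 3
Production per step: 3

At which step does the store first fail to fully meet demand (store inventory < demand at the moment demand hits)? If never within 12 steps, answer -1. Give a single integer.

Step 1: demand=3,sold=3 ship[2->3]=2 ship[1->2]=1 ship[0->1]=2 prod=3 -> [9 4 4 7]
Step 2: demand=3,sold=3 ship[2->3]=2 ship[1->2]=1 ship[0->1]=2 prod=3 -> [10 5 3 6]
Step 3: demand=3,sold=3 ship[2->3]=2 ship[1->2]=1 ship[0->1]=2 prod=3 -> [11 6 2 5]
Step 4: demand=3,sold=3 ship[2->3]=2 ship[1->2]=1 ship[0->1]=2 prod=3 -> [12 7 1 4]
Step 5: demand=3,sold=3 ship[2->3]=1 ship[1->2]=1 ship[0->1]=2 prod=3 -> [13 8 1 2]
Step 6: demand=3,sold=2 ship[2->3]=1 ship[1->2]=1 ship[0->1]=2 prod=3 -> [14 9 1 1]
Step 7: demand=3,sold=1 ship[2->3]=1 ship[1->2]=1 ship[0->1]=2 prod=3 -> [15 10 1 1]
Step 8: demand=3,sold=1 ship[2->3]=1 ship[1->2]=1 ship[0->1]=2 prod=3 -> [16 11 1 1]
Step 9: demand=3,sold=1 ship[2->3]=1 ship[1->2]=1 ship[0->1]=2 prod=3 -> [17 12 1 1]
Step 10: demand=3,sold=1 ship[2->3]=1 ship[1->2]=1 ship[0->1]=2 prod=3 -> [18 13 1 1]
Step 11: demand=3,sold=1 ship[2->3]=1 ship[1->2]=1 ship[0->1]=2 prod=3 -> [19 14 1 1]
Step 12: demand=3,sold=1 ship[2->3]=1 ship[1->2]=1 ship[0->1]=2 prod=3 -> [20 15 1 1]
First stockout at step 6

6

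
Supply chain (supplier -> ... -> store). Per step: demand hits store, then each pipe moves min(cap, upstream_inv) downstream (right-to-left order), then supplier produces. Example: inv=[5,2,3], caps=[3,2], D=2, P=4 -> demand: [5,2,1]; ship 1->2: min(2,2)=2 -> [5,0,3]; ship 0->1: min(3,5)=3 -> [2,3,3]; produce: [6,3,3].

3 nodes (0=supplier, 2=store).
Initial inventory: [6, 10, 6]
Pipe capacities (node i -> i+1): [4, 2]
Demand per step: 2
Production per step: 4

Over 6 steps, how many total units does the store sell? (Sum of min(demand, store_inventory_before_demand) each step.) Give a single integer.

Answer: 12

Derivation:
Step 1: sold=2 (running total=2) -> [6 12 6]
Step 2: sold=2 (running total=4) -> [6 14 6]
Step 3: sold=2 (running total=6) -> [6 16 6]
Step 4: sold=2 (running total=8) -> [6 18 6]
Step 5: sold=2 (running total=10) -> [6 20 6]
Step 6: sold=2 (running total=12) -> [6 22 6]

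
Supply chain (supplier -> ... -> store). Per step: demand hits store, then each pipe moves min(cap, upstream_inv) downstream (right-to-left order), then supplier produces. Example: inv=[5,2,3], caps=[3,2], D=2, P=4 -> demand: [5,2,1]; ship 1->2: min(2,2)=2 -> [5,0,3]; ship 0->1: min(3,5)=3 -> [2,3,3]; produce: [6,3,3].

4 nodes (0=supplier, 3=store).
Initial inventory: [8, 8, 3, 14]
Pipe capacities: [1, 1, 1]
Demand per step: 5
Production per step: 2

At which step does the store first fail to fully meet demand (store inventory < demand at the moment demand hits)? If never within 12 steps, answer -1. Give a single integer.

Step 1: demand=5,sold=5 ship[2->3]=1 ship[1->2]=1 ship[0->1]=1 prod=2 -> [9 8 3 10]
Step 2: demand=5,sold=5 ship[2->3]=1 ship[1->2]=1 ship[0->1]=1 prod=2 -> [10 8 3 6]
Step 3: demand=5,sold=5 ship[2->3]=1 ship[1->2]=1 ship[0->1]=1 prod=2 -> [11 8 3 2]
Step 4: demand=5,sold=2 ship[2->3]=1 ship[1->2]=1 ship[0->1]=1 prod=2 -> [12 8 3 1]
Step 5: demand=5,sold=1 ship[2->3]=1 ship[1->2]=1 ship[0->1]=1 prod=2 -> [13 8 3 1]
Step 6: demand=5,sold=1 ship[2->3]=1 ship[1->2]=1 ship[0->1]=1 prod=2 -> [14 8 3 1]
Step 7: demand=5,sold=1 ship[2->3]=1 ship[1->2]=1 ship[0->1]=1 prod=2 -> [15 8 3 1]
Step 8: demand=5,sold=1 ship[2->3]=1 ship[1->2]=1 ship[0->1]=1 prod=2 -> [16 8 3 1]
Step 9: demand=5,sold=1 ship[2->3]=1 ship[1->2]=1 ship[0->1]=1 prod=2 -> [17 8 3 1]
Step 10: demand=5,sold=1 ship[2->3]=1 ship[1->2]=1 ship[0->1]=1 prod=2 -> [18 8 3 1]
Step 11: demand=5,sold=1 ship[2->3]=1 ship[1->2]=1 ship[0->1]=1 prod=2 -> [19 8 3 1]
Step 12: demand=5,sold=1 ship[2->3]=1 ship[1->2]=1 ship[0->1]=1 prod=2 -> [20 8 3 1]
First stockout at step 4

4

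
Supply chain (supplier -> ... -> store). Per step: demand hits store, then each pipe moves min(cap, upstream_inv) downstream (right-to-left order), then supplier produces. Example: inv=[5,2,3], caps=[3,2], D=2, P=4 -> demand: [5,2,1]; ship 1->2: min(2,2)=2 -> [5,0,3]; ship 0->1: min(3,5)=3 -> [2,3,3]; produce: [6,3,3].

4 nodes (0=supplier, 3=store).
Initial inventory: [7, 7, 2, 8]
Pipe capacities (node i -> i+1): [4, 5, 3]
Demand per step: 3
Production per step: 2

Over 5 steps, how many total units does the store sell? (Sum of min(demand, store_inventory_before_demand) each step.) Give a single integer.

Answer: 15

Derivation:
Step 1: sold=3 (running total=3) -> [5 6 5 7]
Step 2: sold=3 (running total=6) -> [3 5 7 7]
Step 3: sold=3 (running total=9) -> [2 3 9 7]
Step 4: sold=3 (running total=12) -> [2 2 9 7]
Step 5: sold=3 (running total=15) -> [2 2 8 7]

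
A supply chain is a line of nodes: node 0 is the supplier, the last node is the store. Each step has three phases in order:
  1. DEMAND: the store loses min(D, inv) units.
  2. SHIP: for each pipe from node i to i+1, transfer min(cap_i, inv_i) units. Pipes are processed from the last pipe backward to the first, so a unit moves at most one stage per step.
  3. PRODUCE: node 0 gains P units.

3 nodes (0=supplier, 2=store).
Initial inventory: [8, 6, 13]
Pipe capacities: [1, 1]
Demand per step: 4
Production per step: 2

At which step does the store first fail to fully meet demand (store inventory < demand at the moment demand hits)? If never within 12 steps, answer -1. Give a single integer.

Step 1: demand=4,sold=4 ship[1->2]=1 ship[0->1]=1 prod=2 -> [9 6 10]
Step 2: demand=4,sold=4 ship[1->2]=1 ship[0->1]=1 prod=2 -> [10 6 7]
Step 3: demand=4,sold=4 ship[1->2]=1 ship[0->1]=1 prod=2 -> [11 6 4]
Step 4: demand=4,sold=4 ship[1->2]=1 ship[0->1]=1 prod=2 -> [12 6 1]
Step 5: demand=4,sold=1 ship[1->2]=1 ship[0->1]=1 prod=2 -> [13 6 1]
Step 6: demand=4,sold=1 ship[1->2]=1 ship[0->1]=1 prod=2 -> [14 6 1]
Step 7: demand=4,sold=1 ship[1->2]=1 ship[0->1]=1 prod=2 -> [15 6 1]
Step 8: demand=4,sold=1 ship[1->2]=1 ship[0->1]=1 prod=2 -> [16 6 1]
Step 9: demand=4,sold=1 ship[1->2]=1 ship[0->1]=1 prod=2 -> [17 6 1]
Step 10: demand=4,sold=1 ship[1->2]=1 ship[0->1]=1 prod=2 -> [18 6 1]
Step 11: demand=4,sold=1 ship[1->2]=1 ship[0->1]=1 prod=2 -> [19 6 1]
Step 12: demand=4,sold=1 ship[1->2]=1 ship[0->1]=1 prod=2 -> [20 6 1]
First stockout at step 5

5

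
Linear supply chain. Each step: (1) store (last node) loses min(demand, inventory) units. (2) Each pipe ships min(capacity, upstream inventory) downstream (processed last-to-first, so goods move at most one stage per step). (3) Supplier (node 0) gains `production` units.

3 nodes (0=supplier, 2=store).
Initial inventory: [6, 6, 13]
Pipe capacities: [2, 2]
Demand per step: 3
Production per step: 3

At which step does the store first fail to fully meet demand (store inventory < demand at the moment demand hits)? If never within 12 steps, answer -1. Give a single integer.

Step 1: demand=3,sold=3 ship[1->2]=2 ship[0->1]=2 prod=3 -> [7 6 12]
Step 2: demand=3,sold=3 ship[1->2]=2 ship[0->1]=2 prod=3 -> [8 6 11]
Step 3: demand=3,sold=3 ship[1->2]=2 ship[0->1]=2 prod=3 -> [9 6 10]
Step 4: demand=3,sold=3 ship[1->2]=2 ship[0->1]=2 prod=3 -> [10 6 9]
Step 5: demand=3,sold=3 ship[1->2]=2 ship[0->1]=2 prod=3 -> [11 6 8]
Step 6: demand=3,sold=3 ship[1->2]=2 ship[0->1]=2 prod=3 -> [12 6 7]
Step 7: demand=3,sold=3 ship[1->2]=2 ship[0->1]=2 prod=3 -> [13 6 6]
Step 8: demand=3,sold=3 ship[1->2]=2 ship[0->1]=2 prod=3 -> [14 6 5]
Step 9: demand=3,sold=3 ship[1->2]=2 ship[0->1]=2 prod=3 -> [15 6 4]
Step 10: demand=3,sold=3 ship[1->2]=2 ship[0->1]=2 prod=3 -> [16 6 3]
Step 11: demand=3,sold=3 ship[1->2]=2 ship[0->1]=2 prod=3 -> [17 6 2]
Step 12: demand=3,sold=2 ship[1->2]=2 ship[0->1]=2 prod=3 -> [18 6 2]
First stockout at step 12

12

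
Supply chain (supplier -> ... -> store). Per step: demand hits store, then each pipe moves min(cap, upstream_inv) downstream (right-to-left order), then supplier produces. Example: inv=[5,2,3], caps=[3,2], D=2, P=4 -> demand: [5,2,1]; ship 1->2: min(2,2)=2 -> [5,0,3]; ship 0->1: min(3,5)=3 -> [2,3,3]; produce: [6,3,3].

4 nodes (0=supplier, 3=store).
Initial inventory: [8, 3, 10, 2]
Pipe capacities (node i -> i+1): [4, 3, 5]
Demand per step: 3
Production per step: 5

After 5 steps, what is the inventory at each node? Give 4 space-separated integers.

Step 1: demand=3,sold=2 ship[2->3]=5 ship[1->2]=3 ship[0->1]=4 prod=5 -> inv=[9 4 8 5]
Step 2: demand=3,sold=3 ship[2->3]=5 ship[1->2]=3 ship[0->1]=4 prod=5 -> inv=[10 5 6 7]
Step 3: demand=3,sold=3 ship[2->3]=5 ship[1->2]=3 ship[0->1]=4 prod=5 -> inv=[11 6 4 9]
Step 4: demand=3,sold=3 ship[2->3]=4 ship[1->2]=3 ship[0->1]=4 prod=5 -> inv=[12 7 3 10]
Step 5: demand=3,sold=3 ship[2->3]=3 ship[1->2]=3 ship[0->1]=4 prod=5 -> inv=[13 8 3 10]

13 8 3 10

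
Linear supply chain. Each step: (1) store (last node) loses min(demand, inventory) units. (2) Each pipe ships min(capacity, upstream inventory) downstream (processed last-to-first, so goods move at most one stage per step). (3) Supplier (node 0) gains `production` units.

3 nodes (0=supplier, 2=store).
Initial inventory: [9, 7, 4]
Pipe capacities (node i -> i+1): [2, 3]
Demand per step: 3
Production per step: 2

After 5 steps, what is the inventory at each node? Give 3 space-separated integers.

Step 1: demand=3,sold=3 ship[1->2]=3 ship[0->1]=2 prod=2 -> inv=[9 6 4]
Step 2: demand=3,sold=3 ship[1->2]=3 ship[0->1]=2 prod=2 -> inv=[9 5 4]
Step 3: demand=3,sold=3 ship[1->2]=3 ship[0->1]=2 prod=2 -> inv=[9 4 4]
Step 4: demand=3,sold=3 ship[1->2]=3 ship[0->1]=2 prod=2 -> inv=[9 3 4]
Step 5: demand=3,sold=3 ship[1->2]=3 ship[0->1]=2 prod=2 -> inv=[9 2 4]

9 2 4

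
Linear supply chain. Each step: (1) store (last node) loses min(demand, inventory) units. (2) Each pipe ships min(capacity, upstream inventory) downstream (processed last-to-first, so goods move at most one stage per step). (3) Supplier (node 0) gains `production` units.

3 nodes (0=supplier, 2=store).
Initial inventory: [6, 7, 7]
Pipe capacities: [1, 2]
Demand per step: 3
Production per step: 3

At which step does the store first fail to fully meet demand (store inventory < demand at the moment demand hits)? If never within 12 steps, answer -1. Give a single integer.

Step 1: demand=3,sold=3 ship[1->2]=2 ship[0->1]=1 prod=3 -> [8 6 6]
Step 2: demand=3,sold=3 ship[1->2]=2 ship[0->1]=1 prod=3 -> [10 5 5]
Step 3: demand=3,sold=3 ship[1->2]=2 ship[0->1]=1 prod=3 -> [12 4 4]
Step 4: demand=3,sold=3 ship[1->2]=2 ship[0->1]=1 prod=3 -> [14 3 3]
Step 5: demand=3,sold=3 ship[1->2]=2 ship[0->1]=1 prod=3 -> [16 2 2]
Step 6: demand=3,sold=2 ship[1->2]=2 ship[0->1]=1 prod=3 -> [18 1 2]
Step 7: demand=3,sold=2 ship[1->2]=1 ship[0->1]=1 prod=3 -> [20 1 1]
Step 8: demand=3,sold=1 ship[1->2]=1 ship[0->1]=1 prod=3 -> [22 1 1]
Step 9: demand=3,sold=1 ship[1->2]=1 ship[0->1]=1 prod=3 -> [24 1 1]
Step 10: demand=3,sold=1 ship[1->2]=1 ship[0->1]=1 prod=3 -> [26 1 1]
Step 11: demand=3,sold=1 ship[1->2]=1 ship[0->1]=1 prod=3 -> [28 1 1]
Step 12: demand=3,sold=1 ship[1->2]=1 ship[0->1]=1 prod=3 -> [30 1 1]
First stockout at step 6

6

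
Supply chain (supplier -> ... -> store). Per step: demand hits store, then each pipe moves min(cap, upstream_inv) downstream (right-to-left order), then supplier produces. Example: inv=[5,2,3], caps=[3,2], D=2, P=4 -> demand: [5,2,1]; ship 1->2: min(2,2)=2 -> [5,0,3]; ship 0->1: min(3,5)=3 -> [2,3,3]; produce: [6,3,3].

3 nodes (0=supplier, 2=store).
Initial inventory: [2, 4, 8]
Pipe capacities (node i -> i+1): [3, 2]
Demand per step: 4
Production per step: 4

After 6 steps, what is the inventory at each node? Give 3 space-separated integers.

Step 1: demand=4,sold=4 ship[1->2]=2 ship[0->1]=2 prod=4 -> inv=[4 4 6]
Step 2: demand=4,sold=4 ship[1->2]=2 ship[0->1]=3 prod=4 -> inv=[5 5 4]
Step 3: demand=4,sold=4 ship[1->2]=2 ship[0->1]=3 prod=4 -> inv=[6 6 2]
Step 4: demand=4,sold=2 ship[1->2]=2 ship[0->1]=3 prod=4 -> inv=[7 7 2]
Step 5: demand=4,sold=2 ship[1->2]=2 ship[0->1]=3 prod=4 -> inv=[8 8 2]
Step 6: demand=4,sold=2 ship[1->2]=2 ship[0->1]=3 prod=4 -> inv=[9 9 2]

9 9 2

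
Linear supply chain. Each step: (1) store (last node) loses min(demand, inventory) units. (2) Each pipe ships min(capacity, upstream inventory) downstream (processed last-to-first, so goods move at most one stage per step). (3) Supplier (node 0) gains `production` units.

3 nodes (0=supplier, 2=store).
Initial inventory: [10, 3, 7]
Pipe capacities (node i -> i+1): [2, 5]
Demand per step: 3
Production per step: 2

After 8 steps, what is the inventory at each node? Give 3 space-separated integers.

Step 1: demand=3,sold=3 ship[1->2]=3 ship[0->1]=2 prod=2 -> inv=[10 2 7]
Step 2: demand=3,sold=3 ship[1->2]=2 ship[0->1]=2 prod=2 -> inv=[10 2 6]
Step 3: demand=3,sold=3 ship[1->2]=2 ship[0->1]=2 prod=2 -> inv=[10 2 5]
Step 4: demand=3,sold=3 ship[1->2]=2 ship[0->1]=2 prod=2 -> inv=[10 2 4]
Step 5: demand=3,sold=3 ship[1->2]=2 ship[0->1]=2 prod=2 -> inv=[10 2 3]
Step 6: demand=3,sold=3 ship[1->2]=2 ship[0->1]=2 prod=2 -> inv=[10 2 2]
Step 7: demand=3,sold=2 ship[1->2]=2 ship[0->1]=2 prod=2 -> inv=[10 2 2]
Step 8: demand=3,sold=2 ship[1->2]=2 ship[0->1]=2 prod=2 -> inv=[10 2 2]

10 2 2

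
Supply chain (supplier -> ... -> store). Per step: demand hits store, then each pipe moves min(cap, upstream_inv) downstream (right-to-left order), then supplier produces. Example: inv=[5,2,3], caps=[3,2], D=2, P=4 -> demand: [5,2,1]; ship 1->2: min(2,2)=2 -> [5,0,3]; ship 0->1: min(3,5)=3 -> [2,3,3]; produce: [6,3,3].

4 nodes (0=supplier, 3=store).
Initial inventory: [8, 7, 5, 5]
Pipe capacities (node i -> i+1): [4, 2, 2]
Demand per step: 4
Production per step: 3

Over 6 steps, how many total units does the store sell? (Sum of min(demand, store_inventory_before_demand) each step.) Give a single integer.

Step 1: sold=4 (running total=4) -> [7 9 5 3]
Step 2: sold=3 (running total=7) -> [6 11 5 2]
Step 3: sold=2 (running total=9) -> [5 13 5 2]
Step 4: sold=2 (running total=11) -> [4 15 5 2]
Step 5: sold=2 (running total=13) -> [3 17 5 2]
Step 6: sold=2 (running total=15) -> [3 18 5 2]

Answer: 15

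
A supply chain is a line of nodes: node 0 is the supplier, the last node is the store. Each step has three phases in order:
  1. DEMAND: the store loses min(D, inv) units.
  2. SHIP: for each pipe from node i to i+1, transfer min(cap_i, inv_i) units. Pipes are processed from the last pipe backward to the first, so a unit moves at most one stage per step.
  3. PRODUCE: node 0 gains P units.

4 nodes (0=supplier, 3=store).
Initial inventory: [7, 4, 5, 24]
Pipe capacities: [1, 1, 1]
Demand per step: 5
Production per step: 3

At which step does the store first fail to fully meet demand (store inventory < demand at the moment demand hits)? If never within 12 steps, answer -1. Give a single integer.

Step 1: demand=5,sold=5 ship[2->3]=1 ship[1->2]=1 ship[0->1]=1 prod=3 -> [9 4 5 20]
Step 2: demand=5,sold=5 ship[2->3]=1 ship[1->2]=1 ship[0->1]=1 prod=3 -> [11 4 5 16]
Step 3: demand=5,sold=5 ship[2->3]=1 ship[1->2]=1 ship[0->1]=1 prod=3 -> [13 4 5 12]
Step 4: demand=5,sold=5 ship[2->3]=1 ship[1->2]=1 ship[0->1]=1 prod=3 -> [15 4 5 8]
Step 5: demand=5,sold=5 ship[2->3]=1 ship[1->2]=1 ship[0->1]=1 prod=3 -> [17 4 5 4]
Step 6: demand=5,sold=4 ship[2->3]=1 ship[1->2]=1 ship[0->1]=1 prod=3 -> [19 4 5 1]
Step 7: demand=5,sold=1 ship[2->3]=1 ship[1->2]=1 ship[0->1]=1 prod=3 -> [21 4 5 1]
Step 8: demand=5,sold=1 ship[2->3]=1 ship[1->2]=1 ship[0->1]=1 prod=3 -> [23 4 5 1]
Step 9: demand=5,sold=1 ship[2->3]=1 ship[1->2]=1 ship[0->1]=1 prod=3 -> [25 4 5 1]
Step 10: demand=5,sold=1 ship[2->3]=1 ship[1->2]=1 ship[0->1]=1 prod=3 -> [27 4 5 1]
Step 11: demand=5,sold=1 ship[2->3]=1 ship[1->2]=1 ship[0->1]=1 prod=3 -> [29 4 5 1]
Step 12: demand=5,sold=1 ship[2->3]=1 ship[1->2]=1 ship[0->1]=1 prod=3 -> [31 4 5 1]
First stockout at step 6

6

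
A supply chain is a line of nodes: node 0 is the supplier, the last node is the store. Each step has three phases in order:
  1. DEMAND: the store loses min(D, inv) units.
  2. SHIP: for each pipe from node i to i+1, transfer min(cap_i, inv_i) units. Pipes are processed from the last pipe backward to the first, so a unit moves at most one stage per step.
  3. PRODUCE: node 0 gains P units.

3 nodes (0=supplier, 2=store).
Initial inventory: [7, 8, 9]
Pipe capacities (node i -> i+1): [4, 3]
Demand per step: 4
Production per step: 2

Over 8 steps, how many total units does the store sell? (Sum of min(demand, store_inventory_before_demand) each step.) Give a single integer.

Step 1: sold=4 (running total=4) -> [5 9 8]
Step 2: sold=4 (running total=8) -> [3 10 7]
Step 3: sold=4 (running total=12) -> [2 10 6]
Step 4: sold=4 (running total=16) -> [2 9 5]
Step 5: sold=4 (running total=20) -> [2 8 4]
Step 6: sold=4 (running total=24) -> [2 7 3]
Step 7: sold=3 (running total=27) -> [2 6 3]
Step 8: sold=3 (running total=30) -> [2 5 3]

Answer: 30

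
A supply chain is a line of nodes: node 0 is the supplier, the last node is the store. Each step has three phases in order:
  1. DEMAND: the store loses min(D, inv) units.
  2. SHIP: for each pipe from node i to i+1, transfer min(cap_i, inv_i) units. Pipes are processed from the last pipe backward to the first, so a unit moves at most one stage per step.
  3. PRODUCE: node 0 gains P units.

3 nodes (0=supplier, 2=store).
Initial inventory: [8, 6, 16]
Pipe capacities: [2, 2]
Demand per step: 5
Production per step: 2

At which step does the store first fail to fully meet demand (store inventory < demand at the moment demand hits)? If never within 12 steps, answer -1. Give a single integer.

Step 1: demand=5,sold=5 ship[1->2]=2 ship[0->1]=2 prod=2 -> [8 6 13]
Step 2: demand=5,sold=5 ship[1->2]=2 ship[0->1]=2 prod=2 -> [8 6 10]
Step 3: demand=5,sold=5 ship[1->2]=2 ship[0->1]=2 prod=2 -> [8 6 7]
Step 4: demand=5,sold=5 ship[1->2]=2 ship[0->1]=2 prod=2 -> [8 6 4]
Step 5: demand=5,sold=4 ship[1->2]=2 ship[0->1]=2 prod=2 -> [8 6 2]
Step 6: demand=5,sold=2 ship[1->2]=2 ship[0->1]=2 prod=2 -> [8 6 2]
Step 7: demand=5,sold=2 ship[1->2]=2 ship[0->1]=2 prod=2 -> [8 6 2]
Step 8: demand=5,sold=2 ship[1->2]=2 ship[0->1]=2 prod=2 -> [8 6 2]
Step 9: demand=5,sold=2 ship[1->2]=2 ship[0->1]=2 prod=2 -> [8 6 2]
Step 10: demand=5,sold=2 ship[1->2]=2 ship[0->1]=2 prod=2 -> [8 6 2]
Step 11: demand=5,sold=2 ship[1->2]=2 ship[0->1]=2 prod=2 -> [8 6 2]
Step 12: demand=5,sold=2 ship[1->2]=2 ship[0->1]=2 prod=2 -> [8 6 2]
First stockout at step 5

5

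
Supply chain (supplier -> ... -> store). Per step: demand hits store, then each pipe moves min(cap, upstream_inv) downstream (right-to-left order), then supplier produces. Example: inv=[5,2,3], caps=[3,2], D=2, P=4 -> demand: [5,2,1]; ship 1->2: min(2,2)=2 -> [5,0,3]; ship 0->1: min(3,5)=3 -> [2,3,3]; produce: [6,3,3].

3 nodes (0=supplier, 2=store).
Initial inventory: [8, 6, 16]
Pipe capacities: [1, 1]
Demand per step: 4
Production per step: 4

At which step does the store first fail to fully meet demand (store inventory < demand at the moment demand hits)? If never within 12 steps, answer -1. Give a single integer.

Step 1: demand=4,sold=4 ship[1->2]=1 ship[0->1]=1 prod=4 -> [11 6 13]
Step 2: demand=4,sold=4 ship[1->2]=1 ship[0->1]=1 prod=4 -> [14 6 10]
Step 3: demand=4,sold=4 ship[1->2]=1 ship[0->1]=1 prod=4 -> [17 6 7]
Step 4: demand=4,sold=4 ship[1->2]=1 ship[0->1]=1 prod=4 -> [20 6 4]
Step 5: demand=4,sold=4 ship[1->2]=1 ship[0->1]=1 prod=4 -> [23 6 1]
Step 6: demand=4,sold=1 ship[1->2]=1 ship[0->1]=1 prod=4 -> [26 6 1]
Step 7: demand=4,sold=1 ship[1->2]=1 ship[0->1]=1 prod=4 -> [29 6 1]
Step 8: demand=4,sold=1 ship[1->2]=1 ship[0->1]=1 prod=4 -> [32 6 1]
Step 9: demand=4,sold=1 ship[1->2]=1 ship[0->1]=1 prod=4 -> [35 6 1]
Step 10: demand=4,sold=1 ship[1->2]=1 ship[0->1]=1 prod=4 -> [38 6 1]
Step 11: demand=4,sold=1 ship[1->2]=1 ship[0->1]=1 prod=4 -> [41 6 1]
Step 12: demand=4,sold=1 ship[1->2]=1 ship[0->1]=1 prod=4 -> [44 6 1]
First stockout at step 6

6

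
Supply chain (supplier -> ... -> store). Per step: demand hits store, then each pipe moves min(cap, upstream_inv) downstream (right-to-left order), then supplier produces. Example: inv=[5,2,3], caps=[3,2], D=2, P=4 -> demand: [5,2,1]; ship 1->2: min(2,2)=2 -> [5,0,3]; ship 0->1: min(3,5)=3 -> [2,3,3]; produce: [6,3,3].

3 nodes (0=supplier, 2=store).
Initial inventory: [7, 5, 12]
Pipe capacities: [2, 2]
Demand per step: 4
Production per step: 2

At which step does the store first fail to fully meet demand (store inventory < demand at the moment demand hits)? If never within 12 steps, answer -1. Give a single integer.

Step 1: demand=4,sold=4 ship[1->2]=2 ship[0->1]=2 prod=2 -> [7 5 10]
Step 2: demand=4,sold=4 ship[1->2]=2 ship[0->1]=2 prod=2 -> [7 5 8]
Step 3: demand=4,sold=4 ship[1->2]=2 ship[0->1]=2 prod=2 -> [7 5 6]
Step 4: demand=4,sold=4 ship[1->2]=2 ship[0->1]=2 prod=2 -> [7 5 4]
Step 5: demand=4,sold=4 ship[1->2]=2 ship[0->1]=2 prod=2 -> [7 5 2]
Step 6: demand=4,sold=2 ship[1->2]=2 ship[0->1]=2 prod=2 -> [7 5 2]
Step 7: demand=4,sold=2 ship[1->2]=2 ship[0->1]=2 prod=2 -> [7 5 2]
Step 8: demand=4,sold=2 ship[1->2]=2 ship[0->1]=2 prod=2 -> [7 5 2]
Step 9: demand=4,sold=2 ship[1->2]=2 ship[0->1]=2 prod=2 -> [7 5 2]
Step 10: demand=4,sold=2 ship[1->2]=2 ship[0->1]=2 prod=2 -> [7 5 2]
Step 11: demand=4,sold=2 ship[1->2]=2 ship[0->1]=2 prod=2 -> [7 5 2]
Step 12: demand=4,sold=2 ship[1->2]=2 ship[0->1]=2 prod=2 -> [7 5 2]
First stockout at step 6

6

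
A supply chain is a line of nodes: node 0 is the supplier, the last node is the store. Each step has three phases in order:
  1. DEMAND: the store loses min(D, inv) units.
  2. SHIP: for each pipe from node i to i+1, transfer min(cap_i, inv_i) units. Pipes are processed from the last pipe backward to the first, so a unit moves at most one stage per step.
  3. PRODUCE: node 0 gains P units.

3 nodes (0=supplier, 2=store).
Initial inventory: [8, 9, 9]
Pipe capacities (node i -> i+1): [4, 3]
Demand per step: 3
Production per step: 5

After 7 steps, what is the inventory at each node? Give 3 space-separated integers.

Step 1: demand=3,sold=3 ship[1->2]=3 ship[0->1]=4 prod=5 -> inv=[9 10 9]
Step 2: demand=3,sold=3 ship[1->2]=3 ship[0->1]=4 prod=5 -> inv=[10 11 9]
Step 3: demand=3,sold=3 ship[1->2]=3 ship[0->1]=4 prod=5 -> inv=[11 12 9]
Step 4: demand=3,sold=3 ship[1->2]=3 ship[0->1]=4 prod=5 -> inv=[12 13 9]
Step 5: demand=3,sold=3 ship[1->2]=3 ship[0->1]=4 prod=5 -> inv=[13 14 9]
Step 6: demand=3,sold=3 ship[1->2]=3 ship[0->1]=4 prod=5 -> inv=[14 15 9]
Step 7: demand=3,sold=3 ship[1->2]=3 ship[0->1]=4 prod=5 -> inv=[15 16 9]

15 16 9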